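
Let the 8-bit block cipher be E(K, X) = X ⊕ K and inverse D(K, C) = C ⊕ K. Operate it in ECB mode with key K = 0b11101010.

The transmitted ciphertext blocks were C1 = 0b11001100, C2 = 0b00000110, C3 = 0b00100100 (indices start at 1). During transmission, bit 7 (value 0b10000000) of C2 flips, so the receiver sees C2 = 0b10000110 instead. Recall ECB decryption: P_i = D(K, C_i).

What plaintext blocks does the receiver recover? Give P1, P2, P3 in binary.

P1 = 0b00100110, P2 = 0b01101100, P3 = 0b11001110

Only C2 changed, to 0b10000110. In ECB, a change in C_i affects only P_i. Decrypting the received ciphertext:
P1: D(K, 0b11001100) = 0b00100110.
P2: D(K, 0b10000110) = 0b01101100.
P3: D(K, 0b00100100) = 0b11001110.
Blocks that differ from the original plaintext: P2.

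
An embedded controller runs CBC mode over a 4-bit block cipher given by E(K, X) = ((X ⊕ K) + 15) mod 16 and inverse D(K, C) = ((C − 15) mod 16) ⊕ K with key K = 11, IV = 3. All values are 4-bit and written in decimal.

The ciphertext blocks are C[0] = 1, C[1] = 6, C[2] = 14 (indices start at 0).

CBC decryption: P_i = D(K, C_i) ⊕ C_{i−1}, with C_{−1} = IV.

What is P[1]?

P[1] = 13

P[1]: D(K, 6) = 12; 12 ⊕ 1 = 13.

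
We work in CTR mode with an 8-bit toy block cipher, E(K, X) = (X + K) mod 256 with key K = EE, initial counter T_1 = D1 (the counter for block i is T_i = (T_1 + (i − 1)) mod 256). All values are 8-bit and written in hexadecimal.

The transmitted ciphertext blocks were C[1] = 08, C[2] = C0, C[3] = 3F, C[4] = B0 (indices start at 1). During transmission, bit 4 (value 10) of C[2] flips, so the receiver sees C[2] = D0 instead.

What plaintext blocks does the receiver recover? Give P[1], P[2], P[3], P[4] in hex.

CTR decryption: S_i = E(K, T_i) where T_i is the counter for block i; P_i = C_i ⊕ S_i.
Only C[2] changed, to D0. In CTR, a change in C_i flips the same bit in P_i only; the keystream is unaffected. Decrypting the received ciphertext:
P[1]: T = D1, S = E(K, T) = BF; 08 ⊕ BF = B7.
P[2]: T = D2, S = E(K, T) = C0; D0 ⊕ C0 = 10.
P[3]: T = D3, S = E(K, T) = C1; 3F ⊕ C1 = FE.
P[4]: T = D4, S = E(K, T) = C2; B0 ⊕ C2 = 72.
Blocks that differ from the original plaintext: P[2].

P[1] = B7, P[2] = 10, P[3] = FE, P[4] = 72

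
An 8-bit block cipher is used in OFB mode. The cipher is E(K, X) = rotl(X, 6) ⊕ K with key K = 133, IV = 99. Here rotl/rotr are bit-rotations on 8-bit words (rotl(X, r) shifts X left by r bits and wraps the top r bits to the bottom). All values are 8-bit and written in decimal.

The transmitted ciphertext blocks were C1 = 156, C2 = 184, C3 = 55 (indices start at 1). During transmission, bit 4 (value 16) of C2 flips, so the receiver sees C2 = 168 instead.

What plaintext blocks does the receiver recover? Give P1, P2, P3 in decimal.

OFB decryption: S_i = E(K, S_{i−1}) with S_{0} = IV; P_i = C_i ⊕ S_i.
Only C2 changed, to 168. In OFB, a change in C_i flips the same bit in P_i only; the keystream is unaffected. Decrypting the received ciphertext:
P1: S = E(K, 99) = 93; 156 ⊕ 93 = 193.
P2: S = E(K, 93) = 210; 168 ⊕ 210 = 122.
P3: S = E(K, 210) = 49; 55 ⊕ 49 = 6.
Blocks that differ from the original plaintext: P2.

P1 = 193, P2 = 122, P3 = 6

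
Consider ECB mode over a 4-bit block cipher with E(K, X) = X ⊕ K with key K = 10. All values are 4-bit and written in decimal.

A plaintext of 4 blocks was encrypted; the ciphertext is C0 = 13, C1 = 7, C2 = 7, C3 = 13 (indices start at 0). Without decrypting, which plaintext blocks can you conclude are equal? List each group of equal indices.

ECB encrypts each block independently with the same key, so equal ciphertext blocks imply equal plaintext blocks.
C0 = C3 = 13, so P0 = P3.
C1 = C2 = 7, so P1 = P2.

P0 = P3; P1 = P2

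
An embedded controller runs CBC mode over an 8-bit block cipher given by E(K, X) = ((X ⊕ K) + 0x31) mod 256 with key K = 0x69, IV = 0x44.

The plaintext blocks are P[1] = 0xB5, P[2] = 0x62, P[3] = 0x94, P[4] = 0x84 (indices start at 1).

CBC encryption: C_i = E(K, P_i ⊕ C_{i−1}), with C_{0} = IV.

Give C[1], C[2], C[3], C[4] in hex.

C[1] = 0xC9, C[2] = 0xF3, C[3] = 0x3F, C[4] = 0x03

C[1]: P[1] ⊕ 0x44 = 0xF1; E(K, 0xF1) = 0xC9.
C[2]: P[2] ⊕ 0xC9 = 0xAB; E(K, 0xAB) = 0xF3.
C[3]: P[3] ⊕ 0xF3 = 0x67; E(K, 0x67) = 0x3F.
C[4]: P[4] ⊕ 0x3F = 0xBB; E(K, 0xBB) = 0x03.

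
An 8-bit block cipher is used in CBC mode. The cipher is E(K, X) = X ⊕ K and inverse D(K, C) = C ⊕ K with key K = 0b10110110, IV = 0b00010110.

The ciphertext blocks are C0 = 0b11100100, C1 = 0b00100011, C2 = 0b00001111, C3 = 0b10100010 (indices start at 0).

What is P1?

P1 = 0b01110001

CBC decryption: P_i = D(K, C_i) ⊕ C_{i−1}, with C_{−1} = IV.
P1: D(K, 0b00100011) = 0b10010101; 0b10010101 ⊕ 0b11100100 = 0b01110001.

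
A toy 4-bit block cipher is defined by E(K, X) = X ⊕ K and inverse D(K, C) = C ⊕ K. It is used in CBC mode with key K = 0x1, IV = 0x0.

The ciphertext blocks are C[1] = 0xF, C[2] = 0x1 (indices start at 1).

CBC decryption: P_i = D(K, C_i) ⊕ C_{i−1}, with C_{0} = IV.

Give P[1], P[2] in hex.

P[1] = 0xE, P[2] = 0xF

P[1]: D(K, 0xF) = 0xE; 0xE ⊕ 0x0 = 0xE.
P[2]: D(K, 0x1) = 0x0; 0x0 ⊕ 0xF = 0xF.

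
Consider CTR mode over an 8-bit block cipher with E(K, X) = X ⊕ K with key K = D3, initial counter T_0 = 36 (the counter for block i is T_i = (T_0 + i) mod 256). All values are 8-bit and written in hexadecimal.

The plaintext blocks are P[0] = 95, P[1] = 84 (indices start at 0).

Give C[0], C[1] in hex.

C[0] = 70, C[1] = 60

CTR encryption: S_i = E(K, T_i) where T_i is the counter for block i; C_i = P_i ⊕ S_i.
C[0]: T = 36, S = E(K, T) = E5; 95 ⊕ E5 = 70.
C[1]: T = 37, S = E(K, T) = E4; 84 ⊕ E4 = 60.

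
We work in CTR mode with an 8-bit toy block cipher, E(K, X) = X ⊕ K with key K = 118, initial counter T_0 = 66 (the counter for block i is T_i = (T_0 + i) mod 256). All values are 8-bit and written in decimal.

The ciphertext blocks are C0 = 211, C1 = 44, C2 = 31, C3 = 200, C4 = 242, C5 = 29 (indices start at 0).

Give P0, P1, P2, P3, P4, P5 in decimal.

CTR decryption: S_i = E(K, T_i) where T_i is the counter for block i; P_i = C_i ⊕ S_i.
P0: T = 66, S = E(K, T) = 52; 211 ⊕ 52 = 231.
P1: T = 67, S = E(K, T) = 53; 44 ⊕ 53 = 25.
P2: T = 68, S = E(K, T) = 50; 31 ⊕ 50 = 45.
P3: T = 69, S = E(K, T) = 51; 200 ⊕ 51 = 251.
P4: T = 70, S = E(K, T) = 48; 242 ⊕ 48 = 194.
P5: T = 71, S = E(K, T) = 49; 29 ⊕ 49 = 44.

P0 = 231, P1 = 25, P2 = 45, P3 = 251, P4 = 194, P5 = 44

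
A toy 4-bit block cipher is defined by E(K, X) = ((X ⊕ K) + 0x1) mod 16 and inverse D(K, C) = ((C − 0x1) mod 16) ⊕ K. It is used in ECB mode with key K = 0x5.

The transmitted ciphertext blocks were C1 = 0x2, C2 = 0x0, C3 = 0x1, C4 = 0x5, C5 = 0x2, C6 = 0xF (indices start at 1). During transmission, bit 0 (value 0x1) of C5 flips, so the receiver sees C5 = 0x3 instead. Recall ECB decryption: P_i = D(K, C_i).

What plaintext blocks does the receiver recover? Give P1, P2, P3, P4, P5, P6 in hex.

P1 = 0x4, P2 = 0xA, P3 = 0x5, P4 = 0x1, P5 = 0x7, P6 = 0xB

Only C5 changed, to 0x3. In ECB, a change in C_i affects only P_i. Decrypting the received ciphertext:
P1: D(K, 0x2) = 0x4.
P2: D(K, 0x0) = 0xA.
P3: D(K, 0x1) = 0x5.
P4: D(K, 0x5) = 0x1.
P5: D(K, 0x3) = 0x7.
P6: D(K, 0xF) = 0xB.
Blocks that differ from the original plaintext: P5.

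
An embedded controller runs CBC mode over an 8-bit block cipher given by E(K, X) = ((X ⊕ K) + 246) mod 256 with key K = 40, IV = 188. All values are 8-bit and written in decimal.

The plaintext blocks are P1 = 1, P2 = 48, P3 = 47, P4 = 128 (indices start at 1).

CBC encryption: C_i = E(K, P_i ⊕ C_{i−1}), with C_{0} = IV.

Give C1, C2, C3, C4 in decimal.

C1: P1 ⊕ 188 = 189; E(K, 189) = 139.
C2: P2 ⊕ 139 = 187; E(K, 187) = 137.
C3: P3 ⊕ 137 = 166; E(K, 166) = 132.
C4: P4 ⊕ 132 = 4; E(K, 4) = 34.

C1 = 139, C2 = 137, C3 = 132, C4 = 34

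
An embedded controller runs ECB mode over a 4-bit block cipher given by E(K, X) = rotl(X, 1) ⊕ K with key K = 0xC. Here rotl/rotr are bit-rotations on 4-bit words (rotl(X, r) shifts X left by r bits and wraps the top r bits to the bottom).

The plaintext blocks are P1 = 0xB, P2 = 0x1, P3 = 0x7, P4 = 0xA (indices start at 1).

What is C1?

ECB encryption: C_i = E(K, P_i).
C1: E(K, 0xB) = 0xB.

C1 = 0xB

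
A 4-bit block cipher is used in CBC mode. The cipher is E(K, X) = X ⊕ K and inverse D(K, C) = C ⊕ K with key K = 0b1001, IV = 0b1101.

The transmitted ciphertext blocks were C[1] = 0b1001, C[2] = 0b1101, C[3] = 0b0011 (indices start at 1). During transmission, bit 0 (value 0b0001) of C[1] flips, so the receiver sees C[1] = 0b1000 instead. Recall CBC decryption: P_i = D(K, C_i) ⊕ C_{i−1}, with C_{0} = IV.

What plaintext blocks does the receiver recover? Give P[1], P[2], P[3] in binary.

P[1] = 0b1100, P[2] = 0b1100, P[3] = 0b0111

Only C[1] changed, to 0b1000. In CBC, a change in C_i garbles P_i and flips the same bit in P_{i+1}. Decrypting the received ciphertext:
P[1]: D(K, 0b1000) = 0b0001; 0b0001 ⊕ 0b1101 = 0b1100.
P[2]: D(K, 0b1101) = 0b0100; 0b0100 ⊕ 0b1000 = 0b1100.
P[3]: D(K, 0b0011) = 0b1010; 0b1010 ⊕ 0b1101 = 0b0111.
Blocks that differ from the original plaintext: P[1], P[2].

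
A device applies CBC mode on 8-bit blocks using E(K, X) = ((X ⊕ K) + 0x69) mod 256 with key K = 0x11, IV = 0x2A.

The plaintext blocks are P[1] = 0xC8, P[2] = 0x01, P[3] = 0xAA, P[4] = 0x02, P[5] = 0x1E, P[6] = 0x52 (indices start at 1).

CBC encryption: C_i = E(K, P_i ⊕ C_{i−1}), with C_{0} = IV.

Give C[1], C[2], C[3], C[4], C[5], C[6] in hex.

C[1] = 0x5C, C[2] = 0xB5, C[3] = 0x77, C[4] = 0xCD, C[5] = 0x2B, C[6] = 0xD1

C[1]: P[1] ⊕ 0x2A = 0xE2; E(K, 0xE2) = 0x5C.
C[2]: P[2] ⊕ 0x5C = 0x5D; E(K, 0x5D) = 0xB5.
C[3]: P[3] ⊕ 0xB5 = 0x1F; E(K, 0x1F) = 0x77.
C[4]: P[4] ⊕ 0x77 = 0x75; E(K, 0x75) = 0xCD.
C[5]: P[5] ⊕ 0xCD = 0xD3; E(K, 0xD3) = 0x2B.
C[6]: P[6] ⊕ 0x2B = 0x79; E(K, 0x79) = 0xD1.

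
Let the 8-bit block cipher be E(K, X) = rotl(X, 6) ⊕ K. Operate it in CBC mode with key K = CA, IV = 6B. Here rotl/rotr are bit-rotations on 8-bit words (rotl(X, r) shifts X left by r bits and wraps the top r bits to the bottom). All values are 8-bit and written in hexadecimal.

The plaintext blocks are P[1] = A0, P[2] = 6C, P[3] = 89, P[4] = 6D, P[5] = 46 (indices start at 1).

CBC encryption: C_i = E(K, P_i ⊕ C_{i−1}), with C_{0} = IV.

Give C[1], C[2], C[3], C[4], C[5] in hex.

C[1]: P[1] ⊕ 6B = CB; E(K, CB) = 38.
C[2]: P[2] ⊕ 38 = 54; E(K, 54) = DF.
C[3]: P[3] ⊕ DF = 56; E(K, 56) = 5F.
C[4]: P[4] ⊕ 5F = 32; E(K, 32) = 46.
C[5]: P[5] ⊕ 46 = 00; E(K, 00) = CA.

C[1] = 38, C[2] = DF, C[3] = 5F, C[4] = 46, C[5] = CA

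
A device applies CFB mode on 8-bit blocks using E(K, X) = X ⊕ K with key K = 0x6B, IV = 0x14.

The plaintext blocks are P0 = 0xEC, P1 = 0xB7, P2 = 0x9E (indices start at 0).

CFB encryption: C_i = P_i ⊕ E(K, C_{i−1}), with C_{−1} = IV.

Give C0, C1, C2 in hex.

C0: E(K, 0x14) = 0x7F; 0xEC ⊕ 0x7F = 0x93.
C1: E(K, 0x93) = 0xF8; 0xB7 ⊕ 0xF8 = 0x4F.
C2: E(K, 0x4F) = 0x24; 0x9E ⊕ 0x24 = 0xBA.

C0 = 0x93, C1 = 0x4F, C2 = 0xBA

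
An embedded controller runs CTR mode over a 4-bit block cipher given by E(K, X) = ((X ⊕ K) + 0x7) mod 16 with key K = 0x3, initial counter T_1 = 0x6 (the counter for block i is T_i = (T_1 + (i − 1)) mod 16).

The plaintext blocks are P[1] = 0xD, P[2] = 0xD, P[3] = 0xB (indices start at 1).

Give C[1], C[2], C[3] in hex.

C[1] = 0x1, C[2] = 0x6, C[3] = 0x9

CTR encryption: S_i = E(K, T_i) where T_i is the counter for block i; C_i = P_i ⊕ S_i.
C[1]: T = 0x6, S = E(K, T) = 0xC; 0xD ⊕ 0xC = 0x1.
C[2]: T = 0x7, S = E(K, T) = 0xB; 0xD ⊕ 0xB = 0x6.
C[3]: T = 0x8, S = E(K, T) = 0x2; 0xB ⊕ 0x2 = 0x9.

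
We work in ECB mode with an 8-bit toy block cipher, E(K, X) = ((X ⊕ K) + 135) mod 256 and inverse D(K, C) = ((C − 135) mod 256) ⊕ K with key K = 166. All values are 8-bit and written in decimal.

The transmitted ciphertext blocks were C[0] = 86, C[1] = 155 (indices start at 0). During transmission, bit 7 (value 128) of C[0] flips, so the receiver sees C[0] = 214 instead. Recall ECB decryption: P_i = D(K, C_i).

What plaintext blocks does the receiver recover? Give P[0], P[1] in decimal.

Only C[0] changed, to 214. In ECB, a change in C_i affects only P_i. Decrypting the received ciphertext:
P[0]: D(K, 214) = 233.
P[1]: D(K, 155) = 178.
Blocks that differ from the original plaintext: P[0].

P[0] = 233, P[1] = 178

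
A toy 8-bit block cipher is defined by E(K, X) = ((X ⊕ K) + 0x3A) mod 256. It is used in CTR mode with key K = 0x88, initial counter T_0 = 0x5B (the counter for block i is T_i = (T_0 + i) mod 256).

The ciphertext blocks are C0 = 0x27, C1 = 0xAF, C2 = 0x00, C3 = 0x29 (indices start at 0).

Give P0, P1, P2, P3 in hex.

CTR decryption: S_i = E(K, T_i) where T_i is the counter for block i; P_i = C_i ⊕ S_i.
P0: T = 0x5B, S = E(K, T) = 0x0D; 0x27 ⊕ 0x0D = 0x2A.
P1: T = 0x5C, S = E(K, T) = 0x0E; 0xAF ⊕ 0x0E = 0xA1.
P2: T = 0x5D, S = E(K, T) = 0x0F; 0x00 ⊕ 0x0F = 0x0F.
P3: T = 0x5E, S = E(K, T) = 0x10; 0x29 ⊕ 0x10 = 0x39.

P0 = 0x2A, P1 = 0xA1, P2 = 0x0F, P3 = 0x39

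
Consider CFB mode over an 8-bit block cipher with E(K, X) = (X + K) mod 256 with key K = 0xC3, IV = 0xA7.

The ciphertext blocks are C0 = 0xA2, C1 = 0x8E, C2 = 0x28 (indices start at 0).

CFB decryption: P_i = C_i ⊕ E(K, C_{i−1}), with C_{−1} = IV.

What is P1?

P1: E(K, 0xA2) = 0x65; 0x8E ⊕ 0x65 = 0xEB.

P1 = 0xEB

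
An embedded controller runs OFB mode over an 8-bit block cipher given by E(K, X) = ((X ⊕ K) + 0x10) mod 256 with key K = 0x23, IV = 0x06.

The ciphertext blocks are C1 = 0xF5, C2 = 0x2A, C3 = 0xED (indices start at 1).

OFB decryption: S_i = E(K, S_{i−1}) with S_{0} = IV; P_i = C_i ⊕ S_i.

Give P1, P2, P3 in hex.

P1 = 0xC0, P2 = 0x0C, P3 = 0xF8

P1: S = E(K, 0x06) = 0x35; 0xF5 ⊕ 0x35 = 0xC0.
P2: S = E(K, 0x35) = 0x26; 0x2A ⊕ 0x26 = 0x0C.
P3: S = E(K, 0x26) = 0x15; 0xED ⊕ 0x15 = 0xF8.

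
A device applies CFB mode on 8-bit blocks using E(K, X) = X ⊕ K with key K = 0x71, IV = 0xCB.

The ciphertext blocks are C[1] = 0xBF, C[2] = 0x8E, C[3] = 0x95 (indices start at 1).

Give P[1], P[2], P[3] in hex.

CFB decryption: P_i = C_i ⊕ E(K, C_{i−1}), with C_{0} = IV.
P[1]: E(K, 0xCB) = 0xBA; 0xBF ⊕ 0xBA = 0x05.
P[2]: E(K, 0xBF) = 0xCE; 0x8E ⊕ 0xCE = 0x40.
P[3]: E(K, 0x8E) = 0xFF; 0x95 ⊕ 0xFF = 0x6A.

P[1] = 0x05, P[2] = 0x40, P[3] = 0x6A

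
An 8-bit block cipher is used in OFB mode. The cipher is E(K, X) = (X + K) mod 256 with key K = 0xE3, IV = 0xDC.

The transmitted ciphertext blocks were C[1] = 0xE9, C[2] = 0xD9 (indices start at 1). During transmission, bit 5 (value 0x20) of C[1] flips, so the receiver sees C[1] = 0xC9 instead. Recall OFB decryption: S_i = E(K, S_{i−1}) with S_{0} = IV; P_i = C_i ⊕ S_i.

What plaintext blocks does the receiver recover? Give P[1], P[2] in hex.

P[1] = 0x76, P[2] = 0x7B

Only C[1] changed, to 0xC9. In OFB, a change in C_i flips the same bit in P_i only; the keystream is unaffected. Decrypting the received ciphertext:
P[1]: S = E(K, 0xDC) = 0xBF; 0xC9 ⊕ 0xBF = 0x76.
P[2]: S = E(K, 0xBF) = 0xA2; 0xD9 ⊕ 0xA2 = 0x7B.
Blocks that differ from the original plaintext: P[1].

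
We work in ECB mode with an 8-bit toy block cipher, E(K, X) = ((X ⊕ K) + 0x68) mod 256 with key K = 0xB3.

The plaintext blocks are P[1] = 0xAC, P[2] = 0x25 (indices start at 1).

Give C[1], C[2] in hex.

ECB encryption: C_i = E(K, P_i).
C[1]: E(K, 0xAC) = 0x87.
C[2]: E(K, 0x25) = 0xFE.

C[1] = 0x87, C[2] = 0xFE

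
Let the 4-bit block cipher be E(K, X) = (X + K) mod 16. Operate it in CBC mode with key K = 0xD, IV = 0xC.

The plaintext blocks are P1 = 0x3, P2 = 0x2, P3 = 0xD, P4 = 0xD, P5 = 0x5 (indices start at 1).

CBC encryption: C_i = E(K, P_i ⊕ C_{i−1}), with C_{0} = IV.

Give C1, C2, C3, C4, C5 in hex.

C1: P1 ⊕ 0xC = 0xF; E(K, 0xF) = 0xC.
C2: P2 ⊕ 0xC = 0xE; E(K, 0xE) = 0xB.
C3: P3 ⊕ 0xB = 0x6; E(K, 0x6) = 0x3.
C4: P4 ⊕ 0x3 = 0xE; E(K, 0xE) = 0xB.
C5: P5 ⊕ 0xB = 0xE; E(K, 0xE) = 0xB.

C1 = 0xC, C2 = 0xB, C3 = 0x3, C4 = 0xB, C5 = 0xB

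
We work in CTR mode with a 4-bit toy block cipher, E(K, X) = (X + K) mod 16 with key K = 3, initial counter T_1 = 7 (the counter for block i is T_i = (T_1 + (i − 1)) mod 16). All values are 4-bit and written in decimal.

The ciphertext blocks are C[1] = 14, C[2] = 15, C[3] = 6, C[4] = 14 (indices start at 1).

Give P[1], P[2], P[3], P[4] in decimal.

P[1] = 4, P[2] = 4, P[3] = 10, P[4] = 3

CTR decryption: S_i = E(K, T_i) where T_i is the counter for block i; P_i = C_i ⊕ S_i.
P[1]: T = 7, S = E(K, T) = 10; 14 ⊕ 10 = 4.
P[2]: T = 8, S = E(K, T) = 11; 15 ⊕ 11 = 4.
P[3]: T = 9, S = E(K, T) = 12; 6 ⊕ 12 = 10.
P[4]: T = 10, S = E(K, T) = 13; 14 ⊕ 13 = 3.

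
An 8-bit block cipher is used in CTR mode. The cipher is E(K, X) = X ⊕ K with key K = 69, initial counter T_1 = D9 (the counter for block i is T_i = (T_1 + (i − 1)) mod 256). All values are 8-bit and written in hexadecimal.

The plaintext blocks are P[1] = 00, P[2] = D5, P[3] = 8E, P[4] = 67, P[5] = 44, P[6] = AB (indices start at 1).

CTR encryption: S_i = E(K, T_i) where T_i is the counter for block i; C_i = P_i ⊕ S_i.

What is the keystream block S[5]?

B4

C[1]: T = D9, S = E(K, T) = B0; 00 ⊕ B0 = B0.
C[2]: T = DA, S = E(K, T) = B3; D5 ⊕ B3 = 66.
C[3]: T = DB, S = E(K, T) = B2; 8E ⊕ B2 = 3C.
C[4]: T = DC, S = E(K, T) = B5; 67 ⊕ B5 = D2.
C[5]: T = DD, S = E(K, T) = B4; 44 ⊕ B4 = F0.
So S[5] = B4.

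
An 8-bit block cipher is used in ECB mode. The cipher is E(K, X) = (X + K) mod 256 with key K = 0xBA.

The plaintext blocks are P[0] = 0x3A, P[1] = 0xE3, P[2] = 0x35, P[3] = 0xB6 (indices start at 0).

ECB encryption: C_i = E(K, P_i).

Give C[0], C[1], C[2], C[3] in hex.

C[0] = 0xF4, C[1] = 0x9D, C[2] = 0xEF, C[3] = 0x70

C[0]: E(K, 0x3A) = 0xF4.
C[1]: E(K, 0xE3) = 0x9D.
C[2]: E(K, 0x35) = 0xEF.
C[3]: E(K, 0xB6) = 0x70.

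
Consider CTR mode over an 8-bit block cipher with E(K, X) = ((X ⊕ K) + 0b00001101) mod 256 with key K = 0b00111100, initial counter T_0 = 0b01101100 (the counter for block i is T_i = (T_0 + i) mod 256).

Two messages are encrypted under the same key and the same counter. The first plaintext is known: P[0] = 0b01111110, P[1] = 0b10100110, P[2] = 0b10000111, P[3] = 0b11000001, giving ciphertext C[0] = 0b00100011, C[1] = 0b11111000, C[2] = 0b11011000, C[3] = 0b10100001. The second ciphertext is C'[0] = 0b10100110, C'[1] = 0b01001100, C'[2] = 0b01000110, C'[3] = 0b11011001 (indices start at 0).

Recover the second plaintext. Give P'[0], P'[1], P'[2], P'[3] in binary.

In CTR with a reused counter, both messages share the same keystream S_i, so C_i ⊕ C'_i = P_i ⊕ P'_i and thus P'_i = P_i ⊕ C_i ⊕ C'_i.
P'[0]: 0b01111110 ⊕ 0b00100011 ⊕ 0b10100110 = 0b11111011.
P'[1]: 0b10100110 ⊕ 0b11111000 ⊕ 0b01001100 = 0b00010010.
P'[2]: 0b10000111 ⊕ 0b11011000 ⊕ 0b01000110 = 0b00011001.
P'[3]: 0b11000001 ⊕ 0b10100001 ⊕ 0b11011001 = 0b10111001.

P'[0] = 0b11111011, P'[1] = 0b00010010, P'[2] = 0b00011001, P'[3] = 0b10111001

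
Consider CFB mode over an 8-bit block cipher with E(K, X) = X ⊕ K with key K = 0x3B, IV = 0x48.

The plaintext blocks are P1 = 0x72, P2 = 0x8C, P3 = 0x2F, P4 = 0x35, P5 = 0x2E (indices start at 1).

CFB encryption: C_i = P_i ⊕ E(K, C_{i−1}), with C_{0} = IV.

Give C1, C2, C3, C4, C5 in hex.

C1: E(K, 0x48) = 0x73; 0x72 ⊕ 0x73 = 0x01.
C2: E(K, 0x01) = 0x3A; 0x8C ⊕ 0x3A = 0xB6.
C3: E(K, 0xB6) = 0x8D; 0x2F ⊕ 0x8D = 0xA2.
C4: E(K, 0xA2) = 0x99; 0x35 ⊕ 0x99 = 0xAC.
C5: E(K, 0xAC) = 0x97; 0x2E ⊕ 0x97 = 0xB9.

C1 = 0x01, C2 = 0xB6, C3 = 0xA2, C4 = 0xAC, C5 = 0xB9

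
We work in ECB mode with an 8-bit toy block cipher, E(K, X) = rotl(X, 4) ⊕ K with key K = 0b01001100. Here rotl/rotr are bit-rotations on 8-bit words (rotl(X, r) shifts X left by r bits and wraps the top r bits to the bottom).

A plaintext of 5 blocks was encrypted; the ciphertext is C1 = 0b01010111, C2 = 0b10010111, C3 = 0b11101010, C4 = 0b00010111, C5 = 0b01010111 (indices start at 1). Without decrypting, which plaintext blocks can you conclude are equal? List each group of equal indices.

P1 = P5

ECB encrypts each block independently with the same key, so equal ciphertext blocks imply equal plaintext blocks.
C1 = C5 = 0b01010111, so P1 = P5.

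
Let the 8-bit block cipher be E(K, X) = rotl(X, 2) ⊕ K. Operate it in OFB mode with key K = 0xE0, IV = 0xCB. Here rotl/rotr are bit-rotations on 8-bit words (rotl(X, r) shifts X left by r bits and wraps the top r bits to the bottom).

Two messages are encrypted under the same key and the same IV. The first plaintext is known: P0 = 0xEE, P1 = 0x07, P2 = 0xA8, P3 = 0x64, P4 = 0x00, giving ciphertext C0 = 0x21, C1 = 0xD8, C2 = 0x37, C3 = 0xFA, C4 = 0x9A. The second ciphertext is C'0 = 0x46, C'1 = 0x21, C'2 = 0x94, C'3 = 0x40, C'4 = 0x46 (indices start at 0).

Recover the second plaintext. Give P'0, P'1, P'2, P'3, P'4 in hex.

In OFB with a reused IV, both messages share the same keystream S_i, so C_i ⊕ C'_i = P_i ⊕ P'_i and thus P'_i = P_i ⊕ C_i ⊕ C'_i.
P'0: 0xEE ⊕ 0x21 ⊕ 0x46 = 0x89.
P'1: 0x07 ⊕ 0xD8 ⊕ 0x21 = 0xFE.
P'2: 0xA8 ⊕ 0x37 ⊕ 0x94 = 0x0B.
P'3: 0x64 ⊕ 0xFA ⊕ 0x40 = 0xDE.
P'4: 0x00 ⊕ 0x9A ⊕ 0x46 = 0xDC.

P'0 = 0x89, P'1 = 0xFE, P'2 = 0x0B, P'3 = 0xDE, P'4 = 0xDC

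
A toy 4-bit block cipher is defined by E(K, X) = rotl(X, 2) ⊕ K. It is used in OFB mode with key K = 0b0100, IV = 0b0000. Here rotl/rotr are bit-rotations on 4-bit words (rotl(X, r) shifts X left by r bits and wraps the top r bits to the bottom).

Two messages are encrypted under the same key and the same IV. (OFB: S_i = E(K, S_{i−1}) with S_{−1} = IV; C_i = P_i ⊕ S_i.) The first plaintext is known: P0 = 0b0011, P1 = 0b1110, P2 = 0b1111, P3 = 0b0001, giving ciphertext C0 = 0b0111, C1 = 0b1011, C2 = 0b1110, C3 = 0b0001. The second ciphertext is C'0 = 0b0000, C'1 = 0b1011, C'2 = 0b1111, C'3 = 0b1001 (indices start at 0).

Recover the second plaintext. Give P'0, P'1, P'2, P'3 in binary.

In OFB with a reused IV, both messages share the same keystream S_i, so C_i ⊕ C'_i = P_i ⊕ P'_i and thus P'_i = P_i ⊕ C_i ⊕ C'_i.
P'0: 0b0011 ⊕ 0b0111 ⊕ 0b0000 = 0b0100.
P'1: 0b1110 ⊕ 0b1011 ⊕ 0b1011 = 0b1110.
P'2: 0b1111 ⊕ 0b1110 ⊕ 0b1111 = 0b1110.
P'3: 0b0001 ⊕ 0b0001 ⊕ 0b1001 = 0b1001.

P'0 = 0b0100, P'1 = 0b1110, P'2 = 0b1110, P'3 = 0b1001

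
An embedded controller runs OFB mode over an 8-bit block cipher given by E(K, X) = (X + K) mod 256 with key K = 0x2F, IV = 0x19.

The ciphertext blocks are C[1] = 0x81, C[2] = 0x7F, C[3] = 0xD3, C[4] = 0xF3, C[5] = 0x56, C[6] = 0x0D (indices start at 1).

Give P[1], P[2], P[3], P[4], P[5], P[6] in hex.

OFB decryption: S_i = E(K, S_{i−1}) with S_{0} = IV; P_i = C_i ⊕ S_i.
P[1]: S = E(K, 0x19) = 0x48; 0x81 ⊕ 0x48 = 0xC9.
P[2]: S = E(K, 0x48) = 0x77; 0x7F ⊕ 0x77 = 0x08.
P[3]: S = E(K, 0x77) = 0xA6; 0xD3 ⊕ 0xA6 = 0x75.
P[4]: S = E(K, 0xA6) = 0xD5; 0xF3 ⊕ 0xD5 = 0x26.
P[5]: S = E(K, 0xD5) = 0x04; 0x56 ⊕ 0x04 = 0x52.
P[6]: S = E(K, 0x04) = 0x33; 0x0D ⊕ 0x33 = 0x3E.

P[1] = 0xC9, P[2] = 0x08, P[3] = 0x75, P[4] = 0x26, P[5] = 0x52, P[6] = 0x3E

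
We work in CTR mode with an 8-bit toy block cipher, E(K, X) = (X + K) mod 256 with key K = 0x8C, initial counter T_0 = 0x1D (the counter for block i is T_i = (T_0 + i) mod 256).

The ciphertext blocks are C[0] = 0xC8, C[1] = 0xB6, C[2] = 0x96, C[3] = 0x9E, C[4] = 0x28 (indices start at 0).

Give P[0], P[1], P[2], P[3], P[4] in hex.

CTR decryption: S_i = E(K, T_i) where T_i is the counter for block i; P_i = C_i ⊕ S_i.
P[0]: T = 0x1D, S = E(K, T) = 0xA9; 0xC8 ⊕ 0xA9 = 0x61.
P[1]: T = 0x1E, S = E(K, T) = 0xAA; 0xB6 ⊕ 0xAA = 0x1C.
P[2]: T = 0x1F, S = E(K, T) = 0xAB; 0x96 ⊕ 0xAB = 0x3D.
P[3]: T = 0x20, S = E(K, T) = 0xAC; 0x9E ⊕ 0xAC = 0x32.
P[4]: T = 0x21, S = E(K, T) = 0xAD; 0x28 ⊕ 0xAD = 0x85.

P[0] = 0x61, P[1] = 0x1C, P[2] = 0x3D, P[3] = 0x32, P[4] = 0x85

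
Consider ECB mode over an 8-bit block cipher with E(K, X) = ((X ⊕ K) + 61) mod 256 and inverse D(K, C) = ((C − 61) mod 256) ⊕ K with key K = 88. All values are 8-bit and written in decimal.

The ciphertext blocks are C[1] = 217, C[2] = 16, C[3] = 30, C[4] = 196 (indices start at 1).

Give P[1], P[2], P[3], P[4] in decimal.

P[1] = 196, P[2] = 139, P[3] = 185, P[4] = 223

ECB decryption: P_i = D(K, C_i).
P[1]: D(K, 217) = 196.
P[2]: D(K, 16) = 139.
P[3]: D(K, 30) = 185.
P[4]: D(K, 196) = 223.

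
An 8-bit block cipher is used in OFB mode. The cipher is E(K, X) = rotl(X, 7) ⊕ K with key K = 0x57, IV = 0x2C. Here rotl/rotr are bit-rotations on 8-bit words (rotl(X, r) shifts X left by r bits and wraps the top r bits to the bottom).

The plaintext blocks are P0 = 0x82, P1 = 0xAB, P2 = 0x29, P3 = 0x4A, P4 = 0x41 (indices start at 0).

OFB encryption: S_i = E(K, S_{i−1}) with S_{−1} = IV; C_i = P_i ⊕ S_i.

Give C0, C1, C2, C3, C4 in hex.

C0: S = E(K, 0x2C) = 0x41; 0x82 ⊕ 0x41 = 0xC3.
C1: S = E(K, 0x41) = 0xF7; 0xAB ⊕ 0xF7 = 0x5C.
C2: S = E(K, 0xF7) = 0xAC; 0x29 ⊕ 0xAC = 0x85.
C3: S = E(K, 0xAC) = 0x01; 0x4A ⊕ 0x01 = 0x4B.
C4: S = E(K, 0x01) = 0xD7; 0x41 ⊕ 0xD7 = 0x96.

C0 = 0xC3, C1 = 0x5C, C2 = 0x85, C3 = 0x4B, C4 = 0x96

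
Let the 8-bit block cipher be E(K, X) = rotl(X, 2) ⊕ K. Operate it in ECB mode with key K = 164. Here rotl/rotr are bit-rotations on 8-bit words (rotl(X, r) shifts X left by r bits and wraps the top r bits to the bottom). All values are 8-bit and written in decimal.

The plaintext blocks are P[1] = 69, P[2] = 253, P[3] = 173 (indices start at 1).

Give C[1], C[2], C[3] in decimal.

C[1] = 177, C[2] = 83, C[3] = 18

ECB encryption: C_i = E(K, P_i).
C[1]: E(K, 69) = 177.
C[2]: E(K, 253) = 83.
C[3]: E(K, 173) = 18.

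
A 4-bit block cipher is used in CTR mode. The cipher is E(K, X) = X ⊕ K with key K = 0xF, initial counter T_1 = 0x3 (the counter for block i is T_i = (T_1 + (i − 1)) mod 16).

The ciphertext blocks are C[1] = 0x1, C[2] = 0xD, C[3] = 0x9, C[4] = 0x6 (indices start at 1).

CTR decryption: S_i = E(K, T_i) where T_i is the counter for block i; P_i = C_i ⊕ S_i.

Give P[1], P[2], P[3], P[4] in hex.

P[1]: T = 0x3, S = E(K, T) = 0xC; 0x1 ⊕ 0xC = 0xD.
P[2]: T = 0x4, S = E(K, T) = 0xB; 0xD ⊕ 0xB = 0x6.
P[3]: T = 0x5, S = E(K, T) = 0xA; 0x9 ⊕ 0xA = 0x3.
P[4]: T = 0x6, S = E(K, T) = 0x9; 0x6 ⊕ 0x9 = 0xF.

P[1] = 0xD, P[2] = 0x6, P[3] = 0x3, P[4] = 0xF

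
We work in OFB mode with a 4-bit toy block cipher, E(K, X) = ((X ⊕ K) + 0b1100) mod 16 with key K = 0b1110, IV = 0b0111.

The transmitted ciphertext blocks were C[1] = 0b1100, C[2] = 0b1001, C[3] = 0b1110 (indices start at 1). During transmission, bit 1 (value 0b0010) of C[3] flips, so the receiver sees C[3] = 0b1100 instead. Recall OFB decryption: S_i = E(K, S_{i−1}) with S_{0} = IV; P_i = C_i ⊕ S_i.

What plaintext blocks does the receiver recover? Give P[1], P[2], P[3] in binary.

P[1] = 0b1001, P[2] = 0b1110, P[3] = 0b1001

Only C[3] changed, to 0b1100. In OFB, a change in C_i flips the same bit in P_i only; the keystream is unaffected. Decrypting the received ciphertext:
P[1]: S = E(K, 0b0111) = 0b0101; 0b1100 ⊕ 0b0101 = 0b1001.
P[2]: S = E(K, 0b0101) = 0b0111; 0b1001 ⊕ 0b0111 = 0b1110.
P[3]: S = E(K, 0b0111) = 0b0101; 0b1100 ⊕ 0b0101 = 0b1001.
Blocks that differ from the original plaintext: P[3].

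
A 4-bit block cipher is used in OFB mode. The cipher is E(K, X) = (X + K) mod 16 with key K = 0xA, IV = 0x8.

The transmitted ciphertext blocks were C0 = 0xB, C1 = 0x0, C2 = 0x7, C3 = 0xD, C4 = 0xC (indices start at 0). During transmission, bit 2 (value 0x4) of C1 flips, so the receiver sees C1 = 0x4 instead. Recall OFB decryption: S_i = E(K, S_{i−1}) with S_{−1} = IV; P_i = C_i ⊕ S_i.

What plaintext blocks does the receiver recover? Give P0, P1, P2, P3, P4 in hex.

P0 = 0x9, P1 = 0x8, P2 = 0x1, P3 = 0xD, P4 = 0x6

Only C1 changed, to 0x4. In OFB, a change in C_i flips the same bit in P_i only; the keystream is unaffected. Decrypting the received ciphertext:
P0: S = E(K, 0x8) = 0x2; 0xB ⊕ 0x2 = 0x9.
P1: S = E(K, 0x2) = 0xC; 0x4 ⊕ 0xC = 0x8.
P2: S = E(K, 0xC) = 0x6; 0x7 ⊕ 0x6 = 0x1.
P3: S = E(K, 0x6) = 0x0; 0xD ⊕ 0x0 = 0xD.
P4: S = E(K, 0x0) = 0xA; 0xC ⊕ 0xA = 0x6.
Blocks that differ from the original plaintext: P1.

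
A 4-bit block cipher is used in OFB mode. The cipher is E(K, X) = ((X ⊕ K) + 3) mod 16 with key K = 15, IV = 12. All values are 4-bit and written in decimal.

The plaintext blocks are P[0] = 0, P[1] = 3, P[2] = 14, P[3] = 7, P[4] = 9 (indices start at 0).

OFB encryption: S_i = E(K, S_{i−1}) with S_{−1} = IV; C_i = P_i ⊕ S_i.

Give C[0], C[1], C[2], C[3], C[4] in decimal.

C[0] = 6, C[1] = 15, C[2] = 8, C[3] = 11, C[4] = 15

C[0]: S = E(K, 12) = 6; 0 ⊕ 6 = 6.
C[1]: S = E(K, 6) = 12; 3 ⊕ 12 = 15.
C[2]: S = E(K, 12) = 6; 14 ⊕ 6 = 8.
C[3]: S = E(K, 6) = 12; 7 ⊕ 12 = 11.
C[4]: S = E(K, 12) = 6; 9 ⊕ 6 = 15.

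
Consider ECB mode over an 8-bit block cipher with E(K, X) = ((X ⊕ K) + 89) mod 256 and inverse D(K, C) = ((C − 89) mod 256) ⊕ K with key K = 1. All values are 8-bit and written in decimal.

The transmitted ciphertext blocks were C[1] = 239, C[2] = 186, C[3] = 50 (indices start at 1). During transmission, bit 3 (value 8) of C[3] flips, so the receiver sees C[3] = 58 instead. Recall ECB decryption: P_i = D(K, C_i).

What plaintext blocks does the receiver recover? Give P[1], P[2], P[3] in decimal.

P[1] = 151, P[2] = 96, P[3] = 224

Only C[3] changed, to 58. In ECB, a change in C_i affects only P_i. Decrypting the received ciphertext:
P[1]: D(K, 239) = 151.
P[2]: D(K, 186) = 96.
P[3]: D(K, 58) = 224.
Blocks that differ from the original plaintext: P[3].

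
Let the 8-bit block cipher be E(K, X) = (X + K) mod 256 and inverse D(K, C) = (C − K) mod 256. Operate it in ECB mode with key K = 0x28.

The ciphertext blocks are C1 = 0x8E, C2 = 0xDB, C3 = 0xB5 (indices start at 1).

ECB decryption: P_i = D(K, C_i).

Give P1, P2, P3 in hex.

P1 = 0x66, P2 = 0xB3, P3 = 0x8D

P1: D(K, 0x8E) = 0x66.
P2: D(K, 0xDB) = 0xB3.
P3: D(K, 0xB5) = 0x8D.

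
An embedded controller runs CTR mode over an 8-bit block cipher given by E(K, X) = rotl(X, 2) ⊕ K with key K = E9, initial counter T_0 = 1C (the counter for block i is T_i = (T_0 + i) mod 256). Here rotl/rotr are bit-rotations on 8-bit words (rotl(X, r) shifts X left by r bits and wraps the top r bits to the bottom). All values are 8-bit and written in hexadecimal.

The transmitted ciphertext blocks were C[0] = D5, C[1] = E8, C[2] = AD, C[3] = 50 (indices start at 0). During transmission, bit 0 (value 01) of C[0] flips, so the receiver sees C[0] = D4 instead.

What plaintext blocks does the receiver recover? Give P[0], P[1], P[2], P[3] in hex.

CTR decryption: S_i = E(K, T_i) where T_i is the counter for block i; P_i = C_i ⊕ S_i.
Only C[0] changed, to D4. In CTR, a change in C_i flips the same bit in P_i only; the keystream is unaffected. Decrypting the received ciphertext:
P[0]: T = 1C, S = E(K, T) = 99; D4 ⊕ 99 = 4D.
P[1]: T = 1D, S = E(K, T) = 9D; E8 ⊕ 9D = 75.
P[2]: T = 1E, S = E(K, T) = 91; AD ⊕ 91 = 3C.
P[3]: T = 1F, S = E(K, T) = 95; 50 ⊕ 95 = C5.
Blocks that differ from the original plaintext: P[0].

P[0] = 4D, P[1] = 75, P[2] = 3C, P[3] = C5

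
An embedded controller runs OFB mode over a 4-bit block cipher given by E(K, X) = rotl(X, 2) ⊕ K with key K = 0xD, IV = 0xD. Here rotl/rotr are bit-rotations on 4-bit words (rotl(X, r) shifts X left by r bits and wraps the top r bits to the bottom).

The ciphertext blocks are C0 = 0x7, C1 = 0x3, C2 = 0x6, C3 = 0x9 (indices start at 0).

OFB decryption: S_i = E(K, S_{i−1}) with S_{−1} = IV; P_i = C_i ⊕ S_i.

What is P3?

P0: S = E(K, 0xD) = 0xA; 0x7 ⊕ 0xA = 0xD.
P1: S = E(K, 0xA) = 0x7; 0x3 ⊕ 0x7 = 0x4.
P2: S = E(K, 0x7) = 0x0; 0x6 ⊕ 0x0 = 0x6.
P3: S = E(K, 0x0) = 0xD; 0x9 ⊕ 0xD = 0x4.

P3 = 0x4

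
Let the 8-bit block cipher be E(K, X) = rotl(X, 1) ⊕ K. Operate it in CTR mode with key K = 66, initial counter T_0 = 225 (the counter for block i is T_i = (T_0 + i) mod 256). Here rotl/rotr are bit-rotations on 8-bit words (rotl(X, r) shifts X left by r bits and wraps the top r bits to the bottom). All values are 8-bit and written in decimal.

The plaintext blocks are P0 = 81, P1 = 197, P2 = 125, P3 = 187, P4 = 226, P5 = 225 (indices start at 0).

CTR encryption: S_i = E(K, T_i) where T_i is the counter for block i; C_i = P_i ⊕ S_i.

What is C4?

C0: T = 225, S = E(K, T) = 129; 81 ⊕ 129 = 208.
C1: T = 226, S = E(K, T) = 135; 197 ⊕ 135 = 66.
C2: T = 227, S = E(K, T) = 133; 125 ⊕ 133 = 248.
C3: T = 228, S = E(K, T) = 139; 187 ⊕ 139 = 48.
C4: T = 229, S = E(K, T) = 137; 226 ⊕ 137 = 107.

C4 = 107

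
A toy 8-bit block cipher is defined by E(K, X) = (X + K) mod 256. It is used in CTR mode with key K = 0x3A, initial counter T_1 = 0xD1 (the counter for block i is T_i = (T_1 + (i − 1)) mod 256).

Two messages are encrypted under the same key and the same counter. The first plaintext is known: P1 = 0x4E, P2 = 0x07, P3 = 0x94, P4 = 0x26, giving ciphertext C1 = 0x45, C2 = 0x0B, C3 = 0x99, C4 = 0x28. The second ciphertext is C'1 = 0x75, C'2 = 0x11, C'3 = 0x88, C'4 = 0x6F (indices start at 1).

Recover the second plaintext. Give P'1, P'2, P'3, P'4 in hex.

P'1 = 0x7E, P'2 = 0x1D, P'3 = 0x85, P'4 = 0x61

In CTR with a reused counter, both messages share the same keystream S_i, so C_i ⊕ C'_i = P_i ⊕ P'_i and thus P'_i = P_i ⊕ C_i ⊕ C'_i.
P'1: 0x4E ⊕ 0x45 ⊕ 0x75 = 0x7E.
P'2: 0x07 ⊕ 0x0B ⊕ 0x11 = 0x1D.
P'3: 0x94 ⊕ 0x99 ⊕ 0x88 = 0x85.
P'4: 0x26 ⊕ 0x28 ⊕ 0x6F = 0x61.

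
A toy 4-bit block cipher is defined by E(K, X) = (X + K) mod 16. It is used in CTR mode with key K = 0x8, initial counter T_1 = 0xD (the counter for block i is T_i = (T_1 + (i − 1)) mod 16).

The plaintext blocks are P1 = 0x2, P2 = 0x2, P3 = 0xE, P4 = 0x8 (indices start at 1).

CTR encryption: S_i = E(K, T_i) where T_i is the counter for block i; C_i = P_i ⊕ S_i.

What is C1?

C1 = 0x7

C1: T = 0xD, S = E(K, T) = 0x5; 0x2 ⊕ 0x5 = 0x7.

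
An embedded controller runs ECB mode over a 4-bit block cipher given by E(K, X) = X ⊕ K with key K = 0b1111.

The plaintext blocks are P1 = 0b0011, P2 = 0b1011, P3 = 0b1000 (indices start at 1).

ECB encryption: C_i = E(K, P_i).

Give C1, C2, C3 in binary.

C1 = 0b1100, C2 = 0b0100, C3 = 0b0111

C1: E(K, 0b0011) = 0b1100.
C2: E(K, 0b1011) = 0b0100.
C3: E(K, 0b1000) = 0b0111.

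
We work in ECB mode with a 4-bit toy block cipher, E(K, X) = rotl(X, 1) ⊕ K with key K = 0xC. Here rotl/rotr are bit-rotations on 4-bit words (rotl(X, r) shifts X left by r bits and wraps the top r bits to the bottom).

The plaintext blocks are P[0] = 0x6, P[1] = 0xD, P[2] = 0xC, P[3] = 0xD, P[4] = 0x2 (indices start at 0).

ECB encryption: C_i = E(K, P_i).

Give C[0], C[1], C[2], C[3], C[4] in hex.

C[0]: E(K, 0x6) = 0x0.
C[1]: E(K, 0xD) = 0x7.
C[2]: E(K, 0xC) = 0x5.
C[3]: E(K, 0xD) = 0x7.
C[4]: E(K, 0x2) = 0x8.

C[0] = 0x0, C[1] = 0x7, C[2] = 0x5, C[3] = 0x7, C[4] = 0x8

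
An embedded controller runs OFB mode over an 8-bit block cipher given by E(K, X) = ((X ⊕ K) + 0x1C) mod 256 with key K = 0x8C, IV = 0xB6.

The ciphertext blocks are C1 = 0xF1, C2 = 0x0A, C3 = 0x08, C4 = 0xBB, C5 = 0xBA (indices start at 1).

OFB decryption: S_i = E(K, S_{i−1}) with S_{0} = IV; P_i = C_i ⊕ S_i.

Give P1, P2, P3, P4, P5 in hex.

P1: S = E(K, 0xB6) = 0x56; 0xF1 ⊕ 0x56 = 0xA7.
P2: S = E(K, 0x56) = 0xF6; 0x0A ⊕ 0xF6 = 0xFC.
P3: S = E(K, 0xF6) = 0x96; 0x08 ⊕ 0x96 = 0x9E.
P4: S = E(K, 0x96) = 0x36; 0xBB ⊕ 0x36 = 0x8D.
P5: S = E(K, 0x36) = 0xD6; 0xBA ⊕ 0xD6 = 0x6C.

P1 = 0xA7, P2 = 0xFC, P3 = 0x9E, P4 = 0x8D, P5 = 0x6C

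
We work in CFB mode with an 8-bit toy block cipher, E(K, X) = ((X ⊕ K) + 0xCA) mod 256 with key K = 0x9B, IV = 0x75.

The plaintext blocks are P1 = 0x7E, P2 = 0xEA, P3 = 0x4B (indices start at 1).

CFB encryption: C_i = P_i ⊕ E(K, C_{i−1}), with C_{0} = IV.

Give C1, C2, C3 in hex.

C1 = 0xC6, C2 = 0xCD, C3 = 0x6B

C1: E(K, 0x75) = 0xB8; 0x7E ⊕ 0xB8 = 0xC6.
C2: E(K, 0xC6) = 0x27; 0xEA ⊕ 0x27 = 0xCD.
C3: E(K, 0xCD) = 0x20; 0x4B ⊕ 0x20 = 0x6B.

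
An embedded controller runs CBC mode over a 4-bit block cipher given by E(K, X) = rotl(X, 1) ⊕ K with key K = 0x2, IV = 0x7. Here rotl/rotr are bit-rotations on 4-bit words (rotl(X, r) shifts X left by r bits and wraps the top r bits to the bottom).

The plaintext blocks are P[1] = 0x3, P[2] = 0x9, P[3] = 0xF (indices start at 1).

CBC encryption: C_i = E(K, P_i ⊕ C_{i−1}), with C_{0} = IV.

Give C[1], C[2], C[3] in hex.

C[1]: P[1] ⊕ 0x7 = 0x4; E(K, 0x4) = 0xA.
C[2]: P[2] ⊕ 0xA = 0x3; E(K, 0x3) = 0x4.
C[3]: P[3] ⊕ 0x4 = 0xB; E(K, 0xB) = 0x5.

C[1] = 0xA, C[2] = 0x4, C[3] = 0x5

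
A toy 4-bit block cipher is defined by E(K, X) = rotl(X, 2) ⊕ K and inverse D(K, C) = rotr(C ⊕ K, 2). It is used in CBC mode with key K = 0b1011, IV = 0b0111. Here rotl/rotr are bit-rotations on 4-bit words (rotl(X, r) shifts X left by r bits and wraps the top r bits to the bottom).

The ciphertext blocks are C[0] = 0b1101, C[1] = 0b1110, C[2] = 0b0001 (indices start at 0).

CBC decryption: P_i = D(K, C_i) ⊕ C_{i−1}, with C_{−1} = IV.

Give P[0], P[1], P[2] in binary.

P[0]: D(K, 0b1101) = 0b1001; 0b1001 ⊕ 0b0111 = 0b1110.
P[1]: D(K, 0b1110) = 0b0101; 0b0101 ⊕ 0b1101 = 0b1000.
P[2]: D(K, 0b0001) = 0b1010; 0b1010 ⊕ 0b1110 = 0b0100.

P[0] = 0b1110, P[1] = 0b1000, P[2] = 0b0100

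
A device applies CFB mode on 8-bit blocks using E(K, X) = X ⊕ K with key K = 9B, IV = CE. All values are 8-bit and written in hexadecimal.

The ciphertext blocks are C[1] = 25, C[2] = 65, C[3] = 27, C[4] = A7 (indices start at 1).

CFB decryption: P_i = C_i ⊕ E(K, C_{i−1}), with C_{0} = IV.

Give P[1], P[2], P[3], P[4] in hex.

P[1] = 70, P[2] = DB, P[3] = D9, P[4] = 1B

P[1]: E(K, CE) = 55; 25 ⊕ 55 = 70.
P[2]: E(K, 25) = BE; 65 ⊕ BE = DB.
P[3]: E(K, 65) = FE; 27 ⊕ FE = D9.
P[4]: E(K, 27) = BC; A7 ⊕ BC = 1B.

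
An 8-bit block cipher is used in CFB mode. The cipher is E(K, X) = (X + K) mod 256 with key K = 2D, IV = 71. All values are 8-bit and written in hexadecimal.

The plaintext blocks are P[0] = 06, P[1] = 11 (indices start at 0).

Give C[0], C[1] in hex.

CFB encryption: C_i = P_i ⊕ E(K, C_{i−1}), with C_{−1} = IV.
C[0]: E(K, 71) = 9E; 06 ⊕ 9E = 98.
C[1]: E(K, 98) = C5; 11 ⊕ C5 = D4.

C[0] = 98, C[1] = D4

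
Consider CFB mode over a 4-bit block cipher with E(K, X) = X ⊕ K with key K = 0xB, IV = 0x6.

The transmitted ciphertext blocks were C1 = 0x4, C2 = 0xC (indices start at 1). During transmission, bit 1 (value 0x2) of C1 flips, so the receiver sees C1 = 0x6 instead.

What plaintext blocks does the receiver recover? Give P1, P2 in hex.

P1 = 0xB, P2 = 0x1

CFB decryption: P_i = C_i ⊕ E(K, C_{i−1}), with C_{0} = IV.
Only C1 changed, to 0x6. In CFB, a change in C_i flips the same bit in P_i and garbles P_{i+1}. Decrypting the received ciphertext:
P1: E(K, 0x6) = 0xD; 0x6 ⊕ 0xD = 0xB.
P2: E(K, 0x6) = 0xD; 0xC ⊕ 0xD = 0x1.
Blocks that differ from the original plaintext: P1, P2.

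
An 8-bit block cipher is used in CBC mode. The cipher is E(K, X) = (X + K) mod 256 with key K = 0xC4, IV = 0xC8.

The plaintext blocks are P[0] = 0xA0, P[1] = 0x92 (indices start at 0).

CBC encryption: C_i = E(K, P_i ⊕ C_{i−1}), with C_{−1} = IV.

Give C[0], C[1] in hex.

C[0] = 0x2C, C[1] = 0x82

C[0]: P[0] ⊕ 0xC8 = 0x68; E(K, 0x68) = 0x2C.
C[1]: P[1] ⊕ 0x2C = 0xBE; E(K, 0xBE) = 0x82.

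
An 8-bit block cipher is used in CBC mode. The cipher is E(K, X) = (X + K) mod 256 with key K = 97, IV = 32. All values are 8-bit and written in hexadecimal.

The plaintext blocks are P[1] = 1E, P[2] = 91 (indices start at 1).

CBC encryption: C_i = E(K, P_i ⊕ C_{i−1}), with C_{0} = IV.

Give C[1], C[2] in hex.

C[1] = C3, C[2] = E9

C[1]: P[1] ⊕ 32 = 2C; E(K, 2C) = C3.
C[2]: P[2] ⊕ C3 = 52; E(K, 52) = E9.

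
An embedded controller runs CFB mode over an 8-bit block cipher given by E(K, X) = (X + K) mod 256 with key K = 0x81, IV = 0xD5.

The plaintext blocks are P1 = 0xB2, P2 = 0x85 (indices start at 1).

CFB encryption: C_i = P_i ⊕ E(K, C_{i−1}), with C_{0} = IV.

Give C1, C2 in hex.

C1: E(K, 0xD5) = 0x56; 0xB2 ⊕ 0x56 = 0xE4.
C2: E(K, 0xE4) = 0x65; 0x85 ⊕ 0x65 = 0xE0.

C1 = 0xE4, C2 = 0xE0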